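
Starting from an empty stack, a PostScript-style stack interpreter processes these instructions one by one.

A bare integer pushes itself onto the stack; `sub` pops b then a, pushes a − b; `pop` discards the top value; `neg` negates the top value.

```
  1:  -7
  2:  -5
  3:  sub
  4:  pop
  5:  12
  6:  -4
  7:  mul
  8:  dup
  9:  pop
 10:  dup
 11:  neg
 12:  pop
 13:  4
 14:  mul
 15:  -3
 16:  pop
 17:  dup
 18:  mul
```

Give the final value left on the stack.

-7  → [-7]
-5  → [-7, -5]
sub → [-2]
pop → []
12  → [12]
-4  → [12, -4]
mul → [-48]
dup → [-48, -48]
pop → [-48]
dup → [-48, -48]
neg → [-48, 48]
pop → [-48]
4   → [-48, 4]
mul → [-192]
-3  → [-192, -3]
pop → [-192]
dup → [-192, -192]
mul → [36864]

36864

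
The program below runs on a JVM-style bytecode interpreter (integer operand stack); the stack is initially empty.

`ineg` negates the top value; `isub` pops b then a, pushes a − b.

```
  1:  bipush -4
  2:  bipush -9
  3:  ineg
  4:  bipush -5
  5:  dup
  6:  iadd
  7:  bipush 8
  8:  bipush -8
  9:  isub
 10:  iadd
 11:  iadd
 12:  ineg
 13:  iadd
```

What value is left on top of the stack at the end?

bipush -4 → -4
bipush -9 → -4 -9
ineg      → -4 9
bipush -5 → -4 9 -5
dup       → -4 9 -5 -5
iadd      → -4 9 -10
bipush 8  → -4 9 -10 8
bipush -8 → -4 9 -10 8 -8
isub      → -4 9 -10 16
iadd      → -4 9 6
iadd      → -4 15
ineg      → -4 -15
iadd      → -19

-19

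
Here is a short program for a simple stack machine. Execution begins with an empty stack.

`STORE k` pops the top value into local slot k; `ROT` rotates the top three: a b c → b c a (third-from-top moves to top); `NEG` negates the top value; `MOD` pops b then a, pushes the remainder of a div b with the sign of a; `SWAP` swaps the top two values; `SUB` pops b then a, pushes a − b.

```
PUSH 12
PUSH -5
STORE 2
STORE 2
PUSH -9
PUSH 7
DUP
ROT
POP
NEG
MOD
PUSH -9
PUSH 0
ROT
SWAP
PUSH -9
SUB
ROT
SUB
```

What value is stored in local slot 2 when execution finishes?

PUSH 12  12
PUSH -5  12 -5
STORE 2  12
STORE 2  (empty)
PUSH -9  -9
PUSH 7   -9 7
DUP      -9 7 7
ROT      7 7 -9
POP      7 7
NEG      7 -7
MOD      0
PUSH -9  0 -9
PUSH 0   0 -9 0
ROT      -9 0 0
SWAP     -9 0 0
PUSH -9  -9 0 0 -9
SUB      -9 0 9
ROT      0 9 -9
SUB      0 18

12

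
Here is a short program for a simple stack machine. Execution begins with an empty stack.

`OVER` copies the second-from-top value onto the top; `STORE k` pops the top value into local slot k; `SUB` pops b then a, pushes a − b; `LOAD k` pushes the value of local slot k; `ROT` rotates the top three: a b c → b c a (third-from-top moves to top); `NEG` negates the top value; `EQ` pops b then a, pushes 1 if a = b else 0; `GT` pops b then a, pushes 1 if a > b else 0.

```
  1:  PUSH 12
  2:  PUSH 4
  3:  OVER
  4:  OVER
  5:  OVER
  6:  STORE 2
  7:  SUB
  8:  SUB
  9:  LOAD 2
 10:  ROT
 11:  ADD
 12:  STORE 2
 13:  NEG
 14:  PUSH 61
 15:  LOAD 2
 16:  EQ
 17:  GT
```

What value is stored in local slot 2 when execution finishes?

24

PUSH 12  12
PUSH 4   12 4
OVER     12 4 12
OVER     12 4 12 4
OVER     12 4 12 4 12
STORE 2  12 4 12 4
SUB      12 4 8
SUB      12 -4
LOAD 2   12 -4 12
ROT      -4 12 12
ADD      -4 24
STORE 2  -4
NEG      4
PUSH 61  4 61
LOAD 2   4 61 24
EQ       4 0
GT       1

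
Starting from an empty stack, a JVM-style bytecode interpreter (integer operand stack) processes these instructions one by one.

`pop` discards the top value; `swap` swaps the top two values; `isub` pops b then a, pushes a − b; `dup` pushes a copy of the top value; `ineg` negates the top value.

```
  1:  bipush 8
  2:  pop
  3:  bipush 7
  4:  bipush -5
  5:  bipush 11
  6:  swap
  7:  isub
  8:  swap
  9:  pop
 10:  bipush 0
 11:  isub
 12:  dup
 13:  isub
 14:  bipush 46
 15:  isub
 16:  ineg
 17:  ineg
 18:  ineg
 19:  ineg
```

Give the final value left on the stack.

-46

bipush 8   [8]
pop        []
bipush 7   [7]
bipush -5  [7, -5]
bipush 11  [7, -5, 11]
swap       [7, 11, -5]
isub       [7, 16]
swap       [16, 7]
pop        [16]
bipush 0   [16, 0]
isub       [16]
dup        [16, 16]
isub       [0]
bipush 46  [0, 46]
isub       [-46]
ineg       [46]
ineg       [-46]
ineg       [46]
ineg       [-46]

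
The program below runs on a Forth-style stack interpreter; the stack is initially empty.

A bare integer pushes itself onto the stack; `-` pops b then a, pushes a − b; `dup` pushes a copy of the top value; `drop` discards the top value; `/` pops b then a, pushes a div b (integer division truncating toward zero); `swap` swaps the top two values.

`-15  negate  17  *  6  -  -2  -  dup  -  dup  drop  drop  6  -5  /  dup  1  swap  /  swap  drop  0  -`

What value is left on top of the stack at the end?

-15    → -15
negate → 15
17     → 15 17
*      → 255
6      → 255 6
-      → 249
-2     → 249 -2
-      → 251
dup    → 251 251
-      → 0
dup    → 0 0
drop   → 0
drop   → (empty)
6      → 6
-5     → 6 -5
/      → -1
dup    → -1 -1
1      → -1 -1 1
swap   → -1 1 -1
/      → -1 -1
swap   → -1 -1
drop   → -1
0      → -1 0
-      → -1

-1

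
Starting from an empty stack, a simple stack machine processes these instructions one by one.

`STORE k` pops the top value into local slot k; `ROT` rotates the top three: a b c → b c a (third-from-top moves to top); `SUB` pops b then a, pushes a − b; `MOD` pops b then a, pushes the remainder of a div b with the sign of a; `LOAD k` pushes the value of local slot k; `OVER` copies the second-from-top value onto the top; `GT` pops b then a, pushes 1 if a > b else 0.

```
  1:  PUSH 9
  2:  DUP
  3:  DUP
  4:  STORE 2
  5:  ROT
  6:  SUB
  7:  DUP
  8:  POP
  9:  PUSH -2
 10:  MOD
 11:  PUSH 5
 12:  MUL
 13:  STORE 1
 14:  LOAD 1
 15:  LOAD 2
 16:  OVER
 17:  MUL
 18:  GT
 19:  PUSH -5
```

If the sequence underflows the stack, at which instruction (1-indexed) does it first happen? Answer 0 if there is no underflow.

5

PUSH 9  : 9
DUP     : 9 9
DUP     : 9 9 9
STORE 2 : 9 9
ROT  — needs 3 operands, stack has 2 → underflow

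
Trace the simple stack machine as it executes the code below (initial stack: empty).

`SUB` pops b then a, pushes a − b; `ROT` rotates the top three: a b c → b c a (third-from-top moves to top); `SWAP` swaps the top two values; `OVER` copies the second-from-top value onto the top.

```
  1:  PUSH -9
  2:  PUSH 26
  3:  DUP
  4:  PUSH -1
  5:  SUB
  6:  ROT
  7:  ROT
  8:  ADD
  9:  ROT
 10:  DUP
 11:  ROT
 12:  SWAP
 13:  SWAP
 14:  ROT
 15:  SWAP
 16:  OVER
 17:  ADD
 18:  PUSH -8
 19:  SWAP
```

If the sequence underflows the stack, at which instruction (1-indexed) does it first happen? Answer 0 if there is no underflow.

PUSH -9 -> [-9]
PUSH 26 -> [-9, 26]
DUP     -> [-9, 26, 26]
PUSH -1 -> [-9, 26, 26, -1]
SUB     -> [-9, 26, 27]
ROT     -> [26, 27, -9]
ROT     -> [27, -9, 26]
ADD     -> [27, 17]
ROT  — needs 3 operands, stack has 2 → underflow

9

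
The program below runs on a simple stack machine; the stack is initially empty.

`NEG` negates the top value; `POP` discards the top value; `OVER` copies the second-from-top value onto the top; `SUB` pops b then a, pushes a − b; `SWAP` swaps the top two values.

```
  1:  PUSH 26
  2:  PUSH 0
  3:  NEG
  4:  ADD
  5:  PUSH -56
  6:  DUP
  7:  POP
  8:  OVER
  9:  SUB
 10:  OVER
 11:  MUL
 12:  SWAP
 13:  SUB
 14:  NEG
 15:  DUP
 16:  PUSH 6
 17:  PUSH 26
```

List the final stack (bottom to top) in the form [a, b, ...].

[2158, 2158, 6, 26]

PUSH 26  : 26
PUSH 0   : 26 0
NEG      : 26 0
ADD      : 26
PUSH -56 : 26 -56
DUP      : 26 -56 -56
POP      : 26 -56
OVER     : 26 -56 26
SUB      : 26 -82
OVER     : 26 -82 26
MUL      : 26 -2132
SWAP     : -2132 26
SUB      : -2158
NEG      : 2158
DUP      : 2158 2158
PUSH 6   : 2158 2158 6
PUSH 26  : 2158 2158 6 26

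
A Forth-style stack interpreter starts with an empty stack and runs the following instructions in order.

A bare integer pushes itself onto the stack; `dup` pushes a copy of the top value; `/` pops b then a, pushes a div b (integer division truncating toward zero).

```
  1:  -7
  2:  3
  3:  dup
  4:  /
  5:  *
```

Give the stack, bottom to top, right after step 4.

-7  → -7
3   → -7 3
dup → -7 3 3
/   → -7 1

[-7, 1]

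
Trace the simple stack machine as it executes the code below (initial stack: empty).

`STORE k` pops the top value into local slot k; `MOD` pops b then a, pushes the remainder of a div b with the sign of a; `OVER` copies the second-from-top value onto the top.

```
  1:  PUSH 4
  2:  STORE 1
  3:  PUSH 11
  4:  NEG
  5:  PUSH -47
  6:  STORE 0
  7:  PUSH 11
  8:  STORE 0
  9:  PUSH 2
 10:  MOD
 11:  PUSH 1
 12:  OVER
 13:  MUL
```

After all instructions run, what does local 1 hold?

PUSH 4   : [4]
STORE 1  : []
PUSH 11  : [11]
NEG      : [-11]
PUSH -47 : [-11, -47]
STORE 0  : [-11]
PUSH 11  : [-11, 11]
STORE 0  : [-11]
PUSH 2   : [-11, 2]
MOD      : [-1]
PUSH 1   : [-1, 1]
OVER     : [-1, 1, -1]
MUL      : [-1, -1]

4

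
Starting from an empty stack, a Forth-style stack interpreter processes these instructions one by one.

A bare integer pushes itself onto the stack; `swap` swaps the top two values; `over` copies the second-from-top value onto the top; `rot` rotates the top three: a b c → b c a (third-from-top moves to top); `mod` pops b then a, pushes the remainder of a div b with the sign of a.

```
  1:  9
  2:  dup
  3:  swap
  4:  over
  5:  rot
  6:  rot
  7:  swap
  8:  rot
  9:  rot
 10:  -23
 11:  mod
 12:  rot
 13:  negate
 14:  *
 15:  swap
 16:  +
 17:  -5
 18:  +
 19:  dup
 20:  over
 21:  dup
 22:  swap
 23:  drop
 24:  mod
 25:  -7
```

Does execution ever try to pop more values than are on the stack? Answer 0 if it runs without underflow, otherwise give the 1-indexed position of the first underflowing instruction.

9      → 9
dup    → 9 9
swap   → 9 9
over   → 9 9 9
rot    → 9 9 9
rot    → 9 9 9
swap   → 9 9 9
rot    → 9 9 9
rot    → 9 9 9
-23    → 9 9 9 -23
mod    → 9 9 9
rot    → 9 9 9
negate → 9 9 -9
*      → 9 -81
swap   → -81 9
+      → -72
-5     → -72 -5
+      → -77
dup    → -77 -77
over   → -77 -77 -77
dup    → -77 -77 -77 -77
swap   → -77 -77 -77 -77
drop   → -77 -77 -77
mod    → -77 0
-7     → -77 0 -7

0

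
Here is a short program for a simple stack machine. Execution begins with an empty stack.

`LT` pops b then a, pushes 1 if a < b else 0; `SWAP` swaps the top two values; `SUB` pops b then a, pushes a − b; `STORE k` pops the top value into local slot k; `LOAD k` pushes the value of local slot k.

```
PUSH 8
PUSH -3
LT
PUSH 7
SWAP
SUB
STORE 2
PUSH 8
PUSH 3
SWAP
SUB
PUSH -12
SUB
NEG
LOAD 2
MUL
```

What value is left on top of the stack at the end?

-49

PUSH 8   -> 8
PUSH -3  -> 8 -3
LT       -> 0
PUSH 7   -> 0 7
SWAP     -> 7 0
SUB      -> 7
STORE 2  -> (empty)
PUSH 8   -> 8
PUSH 3   -> 8 3
SWAP     -> 3 8
SUB      -> -5
PUSH -12 -> -5 -12
SUB      -> 7
NEG      -> -7
LOAD 2   -> -7 7
MUL      -> -49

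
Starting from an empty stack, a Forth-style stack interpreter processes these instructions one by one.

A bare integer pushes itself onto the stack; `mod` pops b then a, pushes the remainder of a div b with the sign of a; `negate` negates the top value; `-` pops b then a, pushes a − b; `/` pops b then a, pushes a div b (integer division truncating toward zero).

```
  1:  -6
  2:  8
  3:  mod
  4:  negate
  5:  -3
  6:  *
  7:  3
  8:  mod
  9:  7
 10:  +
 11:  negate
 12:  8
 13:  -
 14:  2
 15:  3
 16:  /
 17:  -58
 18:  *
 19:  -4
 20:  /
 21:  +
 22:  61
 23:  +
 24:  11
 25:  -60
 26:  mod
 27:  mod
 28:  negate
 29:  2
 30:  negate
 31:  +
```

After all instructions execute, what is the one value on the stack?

-6      -6
8       -6 8
mod     -6
negate  6
-3      6 -3
*       -18
3       -18 3
mod     0
7       0 7
+       7
negate  -7
8       -7 8
-       -15
2       -15 2
3       -15 2 3
/       -15 0
-58     -15 0 -58
*       -15 0
-4      -15 0 -4
/       -15 0
+       -15
61      -15 61
+       46
11      46 11
-60     46 11 -60
mod     46 11
mod     2
negate  -2
2       -2 2
negate  -2 -2
+       -4

-4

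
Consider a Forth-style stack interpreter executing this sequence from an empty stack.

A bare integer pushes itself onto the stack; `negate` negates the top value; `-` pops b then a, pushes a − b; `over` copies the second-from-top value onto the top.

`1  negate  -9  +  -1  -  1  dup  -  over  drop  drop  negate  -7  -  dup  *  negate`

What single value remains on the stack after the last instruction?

1      -> 1
negate -> -1
-9     -> -1 -9
+      -> -10
-1     -> -10 -1
-      -> -9
1      -> -9 1
dup    -> -9 1 1
-      -> -9 0
over   -> -9 0 -9
drop   -> -9 0
drop   -> -9
negate -> 9
-7     -> 9 -7
-      -> 16
dup    -> 16 16
*      -> 256
negate -> -256

-256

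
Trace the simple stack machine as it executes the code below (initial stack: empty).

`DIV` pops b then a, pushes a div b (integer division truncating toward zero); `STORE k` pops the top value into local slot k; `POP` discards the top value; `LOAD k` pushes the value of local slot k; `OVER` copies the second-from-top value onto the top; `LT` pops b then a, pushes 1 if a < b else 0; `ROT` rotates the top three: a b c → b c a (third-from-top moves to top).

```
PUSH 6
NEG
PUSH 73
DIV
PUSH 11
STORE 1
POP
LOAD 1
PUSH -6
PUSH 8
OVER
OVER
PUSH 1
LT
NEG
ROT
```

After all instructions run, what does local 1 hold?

11

PUSH 6  -> [6]
NEG     -> [-6]
PUSH 73 -> [-6, 73]
DIV     -> [0]
PUSH 11 -> [0, 11]
STORE 1 -> [0]
POP     -> []
LOAD 1  -> [11]
PUSH -6 -> [11, -6]
PUSH 8  -> [11, -6, 8]
OVER    -> [11, -6, 8, -6]
OVER    -> [11, -6, 8, -6, 8]
PUSH 1  -> [11, -6, 8, -6, 8, 1]
LT      -> [11, -6, 8, -6, 0]
NEG     -> [11, -6, 8, -6, 0]
ROT     -> [11, -6, -6, 0, 8]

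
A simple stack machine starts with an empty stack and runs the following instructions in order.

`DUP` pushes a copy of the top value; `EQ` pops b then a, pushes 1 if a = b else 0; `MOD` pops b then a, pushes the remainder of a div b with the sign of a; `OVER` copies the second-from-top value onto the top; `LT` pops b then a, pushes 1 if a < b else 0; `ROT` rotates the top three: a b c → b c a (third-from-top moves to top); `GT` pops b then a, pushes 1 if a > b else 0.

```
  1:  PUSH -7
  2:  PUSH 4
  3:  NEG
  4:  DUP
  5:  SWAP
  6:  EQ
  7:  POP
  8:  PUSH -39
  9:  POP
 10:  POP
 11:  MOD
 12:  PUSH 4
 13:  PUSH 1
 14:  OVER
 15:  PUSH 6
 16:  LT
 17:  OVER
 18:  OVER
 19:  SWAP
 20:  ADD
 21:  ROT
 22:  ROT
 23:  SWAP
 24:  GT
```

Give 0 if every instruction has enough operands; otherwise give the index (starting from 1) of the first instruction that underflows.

11

PUSH -7   -7
PUSH 4    -7 4
NEG       -7 -4
DUP       -7 -4 -4
SWAP      -7 -4 -4
EQ        -7 1
POP       -7
PUSH -39  -7 -39
POP       -7
POP       (empty)
MOD  — needs 2 operands, stack has 0 → underflow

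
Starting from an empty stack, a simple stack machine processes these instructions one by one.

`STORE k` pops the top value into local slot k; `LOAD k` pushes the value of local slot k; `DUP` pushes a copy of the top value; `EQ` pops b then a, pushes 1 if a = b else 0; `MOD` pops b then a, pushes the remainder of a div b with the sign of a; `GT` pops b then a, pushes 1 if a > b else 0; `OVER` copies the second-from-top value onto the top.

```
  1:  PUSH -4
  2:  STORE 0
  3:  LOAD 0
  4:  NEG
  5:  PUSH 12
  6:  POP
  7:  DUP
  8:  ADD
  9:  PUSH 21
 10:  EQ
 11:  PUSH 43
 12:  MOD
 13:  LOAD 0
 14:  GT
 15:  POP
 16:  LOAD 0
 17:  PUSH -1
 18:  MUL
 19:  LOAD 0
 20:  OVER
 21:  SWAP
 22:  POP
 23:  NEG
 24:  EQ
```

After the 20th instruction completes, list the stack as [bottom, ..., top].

PUSH -4 : [-4]
STORE 0 : []
LOAD 0  : [-4]
NEG     : [4]
PUSH 12 : [4, 12]
POP     : [4]
DUP     : [4, 4]
ADD     : [8]
PUSH 21 : [8, 21]
EQ      : [0]
PUSH 43 : [0, 43]
MOD     : [0]
LOAD 0  : [0, -4]
GT      : [1]
POP     : []
LOAD 0  : [-4]
PUSH -1 : [-4, -1]
MUL     : [4]
LOAD 0  : [4, -4]
OVER    : [4, -4, 4]

[4, -4, 4]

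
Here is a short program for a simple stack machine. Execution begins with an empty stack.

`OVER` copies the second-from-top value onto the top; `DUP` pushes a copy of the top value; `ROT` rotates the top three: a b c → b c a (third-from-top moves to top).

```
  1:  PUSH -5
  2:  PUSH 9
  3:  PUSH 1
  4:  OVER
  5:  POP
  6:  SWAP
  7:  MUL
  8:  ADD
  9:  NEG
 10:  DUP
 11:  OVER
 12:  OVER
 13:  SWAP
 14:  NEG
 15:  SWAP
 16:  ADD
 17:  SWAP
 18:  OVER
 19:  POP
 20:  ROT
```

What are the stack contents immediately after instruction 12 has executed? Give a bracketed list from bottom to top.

[-4, -4, -4, -4]

PUSH -5 -> [-5]
PUSH 9  -> [-5, 9]
PUSH 1  -> [-5, 9, 1]
OVER    -> [-5, 9, 1, 9]
POP     -> [-5, 9, 1]
SWAP    -> [-5, 1, 9]
MUL     -> [-5, 9]
ADD     -> [4]
NEG     -> [-4]
DUP     -> [-4, -4]
OVER    -> [-4, -4, -4]
OVER    -> [-4, -4, -4, -4]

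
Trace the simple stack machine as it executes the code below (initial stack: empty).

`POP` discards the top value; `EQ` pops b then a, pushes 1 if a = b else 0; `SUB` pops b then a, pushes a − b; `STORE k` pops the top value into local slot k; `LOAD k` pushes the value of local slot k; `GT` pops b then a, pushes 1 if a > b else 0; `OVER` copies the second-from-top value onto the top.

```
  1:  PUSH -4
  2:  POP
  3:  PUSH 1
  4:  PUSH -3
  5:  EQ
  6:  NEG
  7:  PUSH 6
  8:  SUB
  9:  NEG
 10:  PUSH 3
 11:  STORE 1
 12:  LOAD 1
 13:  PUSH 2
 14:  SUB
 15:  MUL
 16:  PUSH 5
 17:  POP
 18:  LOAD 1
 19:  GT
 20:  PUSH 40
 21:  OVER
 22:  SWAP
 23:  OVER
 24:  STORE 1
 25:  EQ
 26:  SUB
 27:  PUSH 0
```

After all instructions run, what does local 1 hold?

1

PUSH -4 → -4
POP     → (empty)
PUSH 1  → 1
PUSH -3 → 1 -3
EQ      → 0
NEG     → 0
PUSH 6  → 0 6
SUB     → -6
NEG     → 6
PUSH 3  → 6 3
STORE 1 → 6
LOAD 1  → 6 3
PUSH 2  → 6 3 2
SUB     → 6 1
MUL     → 6
PUSH 5  → 6 5
POP     → 6
LOAD 1  → 6 3
GT      → 1
PUSH 40 → 1 40
OVER    → 1 40 1
SWAP    → 1 1 40
OVER    → 1 1 40 1
STORE 1 → 1 1 40
EQ      → 1 0
SUB     → 1
PUSH 0  → 1 0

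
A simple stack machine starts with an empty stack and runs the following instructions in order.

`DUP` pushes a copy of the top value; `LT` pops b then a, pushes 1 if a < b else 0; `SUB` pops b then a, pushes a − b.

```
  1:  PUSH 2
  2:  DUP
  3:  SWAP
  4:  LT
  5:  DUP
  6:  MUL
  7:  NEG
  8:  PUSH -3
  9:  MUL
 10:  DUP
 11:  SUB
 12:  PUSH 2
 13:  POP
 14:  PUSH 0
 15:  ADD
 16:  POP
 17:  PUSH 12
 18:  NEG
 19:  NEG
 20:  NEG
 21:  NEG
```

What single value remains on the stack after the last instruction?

12

PUSH 2  -> 2
DUP     -> 2 2
SWAP    -> 2 2
LT      -> 0
DUP     -> 0 0
MUL     -> 0
NEG     -> 0
PUSH -3 -> 0 -3
MUL     -> 0
DUP     -> 0 0
SUB     -> 0
PUSH 2  -> 0 2
POP     -> 0
PUSH 0  -> 0 0
ADD     -> 0
POP     -> (empty)
PUSH 12 -> 12
NEG     -> -12
NEG     -> 12
NEG     -> -12
NEG     -> 12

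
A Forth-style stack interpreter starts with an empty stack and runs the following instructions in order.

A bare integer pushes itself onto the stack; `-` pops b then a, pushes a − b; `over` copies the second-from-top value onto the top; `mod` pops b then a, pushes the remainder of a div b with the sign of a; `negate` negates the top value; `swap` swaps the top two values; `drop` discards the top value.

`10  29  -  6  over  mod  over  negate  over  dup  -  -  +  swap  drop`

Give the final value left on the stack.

25

10      10
29      10 29
-       -19
6       -19 6
over    -19 6 -19
mod     -19 6
over    -19 6 -19
negate  -19 6 19
over    -19 6 19 6
dup     -19 6 19 6 6
-       -19 6 19 0
-       -19 6 19
+       -19 25
swap    25 -19
drop    25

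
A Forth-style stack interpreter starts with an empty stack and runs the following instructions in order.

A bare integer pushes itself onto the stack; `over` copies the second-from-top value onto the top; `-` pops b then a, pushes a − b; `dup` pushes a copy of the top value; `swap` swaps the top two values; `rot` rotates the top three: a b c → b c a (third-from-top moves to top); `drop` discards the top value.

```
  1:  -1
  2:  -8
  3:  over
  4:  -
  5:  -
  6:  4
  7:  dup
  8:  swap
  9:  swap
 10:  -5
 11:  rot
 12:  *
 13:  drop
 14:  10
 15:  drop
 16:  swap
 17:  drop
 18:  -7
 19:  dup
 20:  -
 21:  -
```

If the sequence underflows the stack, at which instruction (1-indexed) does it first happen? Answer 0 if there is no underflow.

0

-1   → [-1]
-8   → [-1, -8]
over → [-1, -8, -1]
-    → [-1, -7]
-    → [6]
4    → [6, 4]
dup  → [6, 4, 4]
swap → [6, 4, 4]
swap → [6, 4, 4]
-5   → [6, 4, 4, -5]
rot  → [6, 4, -5, 4]
*    → [6, 4, -20]
drop → [6, 4]
10   → [6, 4, 10]
drop → [6, 4]
swap → [4, 6]
drop → [4]
-7   → [4, -7]
dup  → [4, -7, -7]
-    → [4, 0]
-    → [4]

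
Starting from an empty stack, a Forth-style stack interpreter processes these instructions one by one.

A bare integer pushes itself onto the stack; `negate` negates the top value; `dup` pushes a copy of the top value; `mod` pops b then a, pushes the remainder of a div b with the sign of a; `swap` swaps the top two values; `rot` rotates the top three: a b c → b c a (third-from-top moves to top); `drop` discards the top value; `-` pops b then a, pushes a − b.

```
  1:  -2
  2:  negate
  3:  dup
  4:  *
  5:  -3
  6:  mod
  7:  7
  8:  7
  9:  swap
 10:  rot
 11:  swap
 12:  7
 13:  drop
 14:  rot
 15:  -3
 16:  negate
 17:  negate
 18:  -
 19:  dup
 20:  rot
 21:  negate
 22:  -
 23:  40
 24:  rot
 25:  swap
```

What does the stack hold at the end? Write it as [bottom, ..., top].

-2      -2
negate  2
dup     2 2
*       4
-3      4 -3
mod     1
7       1 7
7       1 7 7
swap    1 7 7
rot     7 7 1
swap    7 1 7
7       7 1 7 7
drop    7 1 7
rot     1 7 7
-3      1 7 7 -3
negate  1 7 7 3
negate  1 7 7 -3
-       1 7 10
dup     1 7 10 10
rot     1 10 10 7
negate  1 10 10 -7
-       1 10 17
40      1 10 17 40
rot     1 17 40 10
swap    1 17 10 40

[1, 17, 10, 40]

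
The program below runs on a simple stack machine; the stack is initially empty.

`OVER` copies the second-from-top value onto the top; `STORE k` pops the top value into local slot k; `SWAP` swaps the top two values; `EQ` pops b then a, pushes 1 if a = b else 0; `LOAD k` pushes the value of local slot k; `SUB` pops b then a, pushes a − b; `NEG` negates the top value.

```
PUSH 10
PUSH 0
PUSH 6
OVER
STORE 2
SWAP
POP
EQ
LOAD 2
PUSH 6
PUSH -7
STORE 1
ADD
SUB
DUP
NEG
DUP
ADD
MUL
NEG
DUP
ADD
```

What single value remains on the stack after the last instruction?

144

PUSH 10 → 10
PUSH 0  → 10 0
PUSH 6  → 10 0 6
OVER    → 10 0 6 0
STORE 2 → 10 0 6
SWAP    → 10 6 0
POP     → 10 6
EQ      → 0
LOAD 2  → 0 0
PUSH 6  → 0 0 6
PUSH -7 → 0 0 6 -7
STORE 1 → 0 0 6
ADD     → 0 6
SUB     → -6
DUP     → -6 -6
NEG     → -6 6
DUP     → -6 6 6
ADD     → -6 12
MUL     → -72
NEG     → 72
DUP     → 72 72
ADD     → 144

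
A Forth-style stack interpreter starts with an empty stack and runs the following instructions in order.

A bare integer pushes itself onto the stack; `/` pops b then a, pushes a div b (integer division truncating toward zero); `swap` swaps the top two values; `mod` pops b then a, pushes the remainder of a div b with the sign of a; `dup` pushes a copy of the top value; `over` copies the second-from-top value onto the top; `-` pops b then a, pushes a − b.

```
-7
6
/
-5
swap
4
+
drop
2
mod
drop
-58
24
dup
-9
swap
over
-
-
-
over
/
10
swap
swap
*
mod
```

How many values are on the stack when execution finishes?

1

-7   → -7
6    → -7 6
/    → -1
-5   → -1 -5
swap → -5 -1
4    → -5 -1 4
+    → -5 3
drop → -5
2    → -5 2
mod  → -1
drop → (empty)
-58  → -58
24   → -58 24
dup  → -58 24 24
-9   → -58 24 24 -9
swap → -58 24 -9 24
over → -58 24 -9 24 -9
-    → -58 24 -9 33
-    → -58 24 -42
-    → -58 66
over → -58 66 -58
/    → -58 -1
10   → -58 -1 10
swap → -58 10 -1
swap → -58 -1 10
*    → -58 -10
mod  → -8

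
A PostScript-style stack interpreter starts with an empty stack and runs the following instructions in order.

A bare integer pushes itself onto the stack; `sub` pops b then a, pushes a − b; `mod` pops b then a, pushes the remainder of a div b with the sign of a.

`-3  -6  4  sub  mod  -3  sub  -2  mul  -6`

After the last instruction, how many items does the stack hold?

2

-3  -> [-3]
-6  -> [-3, -6]
4   -> [-3, -6, 4]
sub -> [-3, -10]
mod -> [-3]
-3  -> [-3, -3]
sub -> [0]
-2  -> [0, -2]
mul -> [0]
-6  -> [0, -6]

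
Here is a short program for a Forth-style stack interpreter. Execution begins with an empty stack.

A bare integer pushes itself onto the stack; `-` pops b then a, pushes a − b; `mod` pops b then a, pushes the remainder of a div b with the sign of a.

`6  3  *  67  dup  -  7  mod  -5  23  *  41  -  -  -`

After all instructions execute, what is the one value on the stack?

6   : [6]
3   : [6, 3]
*   : [18]
67  : [18, 67]
dup : [18, 67, 67]
-   : [18, 0]
7   : [18, 0, 7]
mod : [18, 0]
-5  : [18, 0, -5]
23  : [18, 0, -5, 23]
*   : [18, 0, -115]
41  : [18, 0, -115, 41]
-   : [18, 0, -156]
-   : [18, 156]
-   : [-138]

-138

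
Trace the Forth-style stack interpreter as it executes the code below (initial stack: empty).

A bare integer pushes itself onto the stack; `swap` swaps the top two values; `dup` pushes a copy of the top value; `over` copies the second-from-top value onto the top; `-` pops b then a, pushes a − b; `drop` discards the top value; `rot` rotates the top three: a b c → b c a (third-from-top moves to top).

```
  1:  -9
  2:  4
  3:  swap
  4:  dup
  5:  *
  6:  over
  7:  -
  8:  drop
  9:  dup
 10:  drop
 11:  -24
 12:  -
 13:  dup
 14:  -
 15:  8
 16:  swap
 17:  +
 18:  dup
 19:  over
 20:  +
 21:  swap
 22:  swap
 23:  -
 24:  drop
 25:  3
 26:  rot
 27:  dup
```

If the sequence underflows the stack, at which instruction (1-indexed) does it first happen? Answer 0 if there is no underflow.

26

-9   -> -9
4    -> -9 4
swap -> 4 -9
dup  -> 4 -9 -9
*    -> 4 81
over -> 4 81 4
-    -> 4 77
drop -> 4
dup  -> 4 4
drop -> 4
-24  -> 4 -24
-    -> 28
dup  -> 28 28
-    -> 0
8    -> 0 8
swap -> 8 0
+    -> 8
dup  -> 8 8
over -> 8 8 8
+    -> 8 16
swap -> 16 8
swap -> 8 16
-    -> -8
drop -> (empty)
3    -> 3
rot  — needs 3 operands, stack has 1 → underflow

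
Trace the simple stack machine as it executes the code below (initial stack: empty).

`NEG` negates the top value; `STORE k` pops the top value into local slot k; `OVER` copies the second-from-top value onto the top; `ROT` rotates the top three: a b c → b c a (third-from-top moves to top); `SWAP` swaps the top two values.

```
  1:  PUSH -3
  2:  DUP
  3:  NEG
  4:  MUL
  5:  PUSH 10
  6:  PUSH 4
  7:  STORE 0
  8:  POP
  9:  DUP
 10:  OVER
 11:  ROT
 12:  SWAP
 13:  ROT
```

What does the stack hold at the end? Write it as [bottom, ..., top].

PUSH -3 → [-3]
DUP     → [-3, -3]
NEG     → [-3, 3]
MUL     → [-9]
PUSH 10 → [-9, 10]
PUSH 4  → [-9, 10, 4]
STORE 0 → [-9, 10]
POP     → [-9]
DUP     → [-9, -9]
OVER    → [-9, -9, -9]
ROT     → [-9, -9, -9]
SWAP    → [-9, -9, -9]
ROT     → [-9, -9, -9]

[-9, -9, -9]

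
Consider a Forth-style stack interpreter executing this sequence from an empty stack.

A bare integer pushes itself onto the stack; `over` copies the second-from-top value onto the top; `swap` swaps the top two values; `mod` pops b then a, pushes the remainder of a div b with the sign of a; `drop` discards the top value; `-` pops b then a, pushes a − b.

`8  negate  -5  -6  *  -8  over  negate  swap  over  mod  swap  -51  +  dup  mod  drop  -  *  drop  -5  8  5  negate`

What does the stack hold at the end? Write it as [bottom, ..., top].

[-5, 8, -5]

8      → 8
negate → -8
-5     → -8 -5
-6     → -8 -5 -6
*      → -8 30
-8     → -8 30 -8
over   → -8 30 -8 30
negate → -8 30 -8 -30
swap   → -8 30 -30 -8
over   → -8 30 -30 -8 -30
mod    → -8 30 -30 -8
swap   → -8 30 -8 -30
-51    → -8 30 -8 -30 -51
+      → -8 30 -8 -81
dup    → -8 30 -8 -81 -81
mod    → -8 30 -8 0
drop   → -8 30 -8
-      → -8 38
*      → -304
drop   → (empty)
-5     → -5
8      → -5 8
5      → -5 8 5
negate → -5 8 -5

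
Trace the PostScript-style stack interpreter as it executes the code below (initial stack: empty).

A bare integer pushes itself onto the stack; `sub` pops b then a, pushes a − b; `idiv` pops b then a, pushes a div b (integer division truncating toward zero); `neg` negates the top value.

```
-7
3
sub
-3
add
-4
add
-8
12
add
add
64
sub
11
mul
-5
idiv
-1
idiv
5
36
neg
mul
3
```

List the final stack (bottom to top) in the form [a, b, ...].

-7   -> -7
3    -> -7 3
sub  -> -10
-3   -> -10 -3
add  -> -13
-4   -> -13 -4
add  -> -17
-8   -> -17 -8
12   -> -17 -8 12
add  -> -17 4
add  -> -13
64   -> -13 64
sub  -> -77
11   -> -77 11
mul  -> -847
-5   -> -847 -5
idiv -> 169
-1   -> 169 -1
idiv -> -169
5    -> -169 5
36   -> -169 5 36
neg  -> -169 5 -36
mul  -> -169 -180
3    -> -169 -180 3

[-169, -180, 3]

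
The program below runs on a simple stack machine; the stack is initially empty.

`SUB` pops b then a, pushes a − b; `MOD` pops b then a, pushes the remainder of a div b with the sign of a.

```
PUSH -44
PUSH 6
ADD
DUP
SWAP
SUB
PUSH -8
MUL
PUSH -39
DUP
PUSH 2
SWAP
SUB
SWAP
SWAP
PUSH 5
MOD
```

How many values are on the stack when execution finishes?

PUSH -44  [-44]
PUSH 6    [-44, 6]
ADD       [-38]
DUP       [-38, -38]
SWAP      [-38, -38]
SUB       [0]
PUSH -8   [0, -8]
MUL       [0]
PUSH -39  [0, -39]
DUP       [0, -39, -39]
PUSH 2    [0, -39, -39, 2]
SWAP      [0, -39, 2, -39]
SUB       [0, -39, 41]
SWAP      [0, 41, -39]
SWAP      [0, -39, 41]
PUSH 5    [0, -39, 41, 5]
MOD       [0, -39, 1]

3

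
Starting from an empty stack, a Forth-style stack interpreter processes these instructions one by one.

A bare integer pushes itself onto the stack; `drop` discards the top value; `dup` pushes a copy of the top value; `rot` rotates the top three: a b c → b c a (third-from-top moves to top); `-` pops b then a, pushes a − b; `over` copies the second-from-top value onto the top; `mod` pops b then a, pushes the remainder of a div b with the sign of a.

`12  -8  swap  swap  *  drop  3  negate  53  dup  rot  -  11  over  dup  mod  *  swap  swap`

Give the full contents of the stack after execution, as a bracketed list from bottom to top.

[53, 56, 0]

12     → [12]
-8     → [12, -8]
swap   → [-8, 12]
swap   → [12, -8]
*      → [-96]
drop   → []
3      → [3]
negate → [-3]
53     → [-3, 53]
dup    → [-3, 53, 53]
rot    → [53, 53, -3]
-      → [53, 56]
11     → [53, 56, 11]
over   → [53, 56, 11, 56]
dup    → [53, 56, 11, 56, 56]
mod    → [53, 56, 11, 0]
*      → [53, 56, 0]
swap   → [53, 0, 56]
swap   → [53, 56, 0]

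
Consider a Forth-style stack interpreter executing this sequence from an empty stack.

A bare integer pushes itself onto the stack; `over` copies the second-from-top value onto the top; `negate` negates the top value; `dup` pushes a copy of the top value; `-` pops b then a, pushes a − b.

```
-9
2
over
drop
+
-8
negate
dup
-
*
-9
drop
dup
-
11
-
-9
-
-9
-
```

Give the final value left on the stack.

-9     -> [-9]
2      -> [-9, 2]
over   -> [-9, 2, -9]
drop   -> [-9, 2]
+      -> [-7]
-8     -> [-7, -8]
negate -> [-7, 8]
dup    -> [-7, 8, 8]
-      -> [-7, 0]
*      -> [0]
-9     -> [0, -9]
drop   -> [0]
dup    -> [0, 0]
-      -> [0]
11     -> [0, 11]
-      -> [-11]
-9     -> [-11, -9]
-      -> [-2]
-9     -> [-2, -9]
-      -> [7]

7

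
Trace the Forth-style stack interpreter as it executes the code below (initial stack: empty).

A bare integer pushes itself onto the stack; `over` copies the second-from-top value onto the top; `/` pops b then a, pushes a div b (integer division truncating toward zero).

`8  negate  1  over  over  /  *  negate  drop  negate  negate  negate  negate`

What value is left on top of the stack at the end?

-8

8      -> 8
negate -> -8
1      -> -8 1
over   -> -8 1 -8
over   -> -8 1 -8 1
/      -> -8 1 -8
*      -> -8 -8
negate -> -8 8
drop   -> -8
negate -> 8
negate -> -8
negate -> 8
negate -> -8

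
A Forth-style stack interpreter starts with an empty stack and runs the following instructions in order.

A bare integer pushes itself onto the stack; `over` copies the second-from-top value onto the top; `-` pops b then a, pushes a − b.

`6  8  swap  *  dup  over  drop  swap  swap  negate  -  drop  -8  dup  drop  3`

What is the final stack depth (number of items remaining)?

2

6      → 6
8      → 6 8
swap   → 8 6
*      → 48
dup    → 48 48
over   → 48 48 48
drop   → 48 48
swap   → 48 48
swap   → 48 48
negate → 48 -48
-      → 96
drop   → (empty)
-8     → -8
dup    → -8 -8
drop   → -8
3      → -8 3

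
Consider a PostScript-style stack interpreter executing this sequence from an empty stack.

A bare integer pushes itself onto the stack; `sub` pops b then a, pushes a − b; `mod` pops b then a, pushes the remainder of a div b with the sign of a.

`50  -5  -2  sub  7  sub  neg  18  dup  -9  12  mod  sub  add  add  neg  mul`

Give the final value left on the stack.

50  → [50]
-5  → [50, -5]
-2  → [50, -5, -2]
sub → [50, -3]
7   → [50, -3, 7]
sub → [50, -10]
neg → [50, 10]
18  → [50, 10, 18]
dup → [50, 10, 18, 18]
-9  → [50, 10, 18, 18, -9]
12  → [50, 10, 18, 18, -9, 12]
mod → [50, 10, 18, 18, -9]
sub → [50, 10, 18, 27]
add → [50, 10, 45]
add → [50, 55]
neg → [50, -55]
mul → [-2750]

-2750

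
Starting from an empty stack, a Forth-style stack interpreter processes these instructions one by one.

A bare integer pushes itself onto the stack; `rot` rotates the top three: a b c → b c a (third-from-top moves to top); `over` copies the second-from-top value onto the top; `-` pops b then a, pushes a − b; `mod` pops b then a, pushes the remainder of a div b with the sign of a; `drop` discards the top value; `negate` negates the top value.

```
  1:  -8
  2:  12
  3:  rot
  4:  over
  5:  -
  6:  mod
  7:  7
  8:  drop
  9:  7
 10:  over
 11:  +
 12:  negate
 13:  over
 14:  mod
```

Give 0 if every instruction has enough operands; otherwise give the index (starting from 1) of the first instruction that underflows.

3

-8 → -8
12 → -8 12
rot  — needs 3 operands, stack has 2 → underflow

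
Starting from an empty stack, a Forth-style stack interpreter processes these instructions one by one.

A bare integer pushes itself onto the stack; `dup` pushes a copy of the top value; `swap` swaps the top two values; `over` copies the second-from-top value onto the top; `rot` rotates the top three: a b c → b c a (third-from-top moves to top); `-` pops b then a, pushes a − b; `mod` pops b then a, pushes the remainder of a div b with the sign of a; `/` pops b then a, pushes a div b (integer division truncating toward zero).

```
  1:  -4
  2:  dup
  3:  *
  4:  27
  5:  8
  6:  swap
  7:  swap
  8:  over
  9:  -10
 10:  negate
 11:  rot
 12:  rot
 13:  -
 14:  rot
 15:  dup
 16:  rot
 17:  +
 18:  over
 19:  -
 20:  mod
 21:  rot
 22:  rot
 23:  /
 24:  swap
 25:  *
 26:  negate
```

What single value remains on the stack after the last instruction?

-8

-4     → [-4]
dup    → [-4, -4]
*      → [16]
27     → [16, 27]
8      → [16, 27, 8]
swap   → [16, 8, 27]
swap   → [16, 27, 8]
over   → [16, 27, 8, 27]
-10    → [16, 27, 8, 27, -10]
negate → [16, 27, 8, 27, 10]
rot    → [16, 27, 27, 10, 8]
rot    → [16, 27, 10, 8, 27]
-      → [16, 27, 10, -19]
rot    → [16, 10, -19, 27]
dup    → [16, 10, -19, 27, 27]
rot    → [16, 10, 27, 27, -19]
+      → [16, 10, 27, 8]
over   → [16, 10, 27, 8, 27]
-      → [16, 10, 27, -19]
mod    → [16, 10, 8]
rot    → [10, 8, 16]
rot    → [8, 16, 10]
/      → [8, 1]
swap   → [1, 8]
*      → [8]
negate → [-8]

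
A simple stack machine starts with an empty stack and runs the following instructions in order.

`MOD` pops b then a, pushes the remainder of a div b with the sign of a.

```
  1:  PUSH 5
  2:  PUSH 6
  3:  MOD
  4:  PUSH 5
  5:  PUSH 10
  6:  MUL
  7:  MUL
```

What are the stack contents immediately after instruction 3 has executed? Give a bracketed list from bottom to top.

PUSH 5  5
PUSH 6  5 6
MOD     5

[5]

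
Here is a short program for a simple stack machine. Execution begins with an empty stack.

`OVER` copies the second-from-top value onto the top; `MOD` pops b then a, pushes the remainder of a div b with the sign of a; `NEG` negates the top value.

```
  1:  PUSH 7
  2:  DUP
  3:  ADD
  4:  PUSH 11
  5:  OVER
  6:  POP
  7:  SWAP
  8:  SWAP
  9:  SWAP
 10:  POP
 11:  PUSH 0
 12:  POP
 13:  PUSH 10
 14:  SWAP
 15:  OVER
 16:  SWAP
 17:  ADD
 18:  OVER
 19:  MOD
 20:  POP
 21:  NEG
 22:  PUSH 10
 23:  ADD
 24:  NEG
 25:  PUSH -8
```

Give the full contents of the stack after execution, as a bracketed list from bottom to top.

PUSH 7  : [7]
DUP     : [7, 7]
ADD     : [14]
PUSH 11 : [14, 11]
OVER    : [14, 11, 14]
POP     : [14, 11]
SWAP    : [11, 14]
SWAP    : [14, 11]
SWAP    : [11, 14]
POP     : [11]
PUSH 0  : [11, 0]
POP     : [11]
PUSH 10 : [11, 10]
SWAP    : [10, 11]
OVER    : [10, 11, 10]
SWAP    : [10, 10, 11]
ADD     : [10, 21]
OVER    : [10, 21, 10]
MOD     : [10, 1]
POP     : [10]
NEG     : [-10]
PUSH 10 : [-10, 10]
ADD     : [0]
NEG     : [0]
PUSH -8 : [0, -8]

[0, -8]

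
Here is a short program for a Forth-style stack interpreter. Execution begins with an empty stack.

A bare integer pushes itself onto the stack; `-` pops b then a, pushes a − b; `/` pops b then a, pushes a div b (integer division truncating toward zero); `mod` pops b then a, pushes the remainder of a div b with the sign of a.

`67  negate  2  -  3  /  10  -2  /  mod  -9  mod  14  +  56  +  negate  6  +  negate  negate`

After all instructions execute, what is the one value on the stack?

-61

67     → 67
negate → -67
2      → -67 2
-      → -69
3      → -69 3
/      → -23
10     → -23 10
-2     → -23 10 -2
/      → -23 -5
mod    → -3
-9     → -3 -9
mod    → -3
14     → -3 14
+      → 11
56     → 11 56
+      → 67
negate → -67
6      → -67 6
+      → -61
negate → 61
negate → -61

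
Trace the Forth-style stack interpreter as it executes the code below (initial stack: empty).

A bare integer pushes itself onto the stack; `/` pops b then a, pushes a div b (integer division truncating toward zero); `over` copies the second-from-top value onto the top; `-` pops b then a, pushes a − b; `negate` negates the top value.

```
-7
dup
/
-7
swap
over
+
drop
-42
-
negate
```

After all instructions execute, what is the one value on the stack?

-7     -> -7
dup    -> -7 -7
/      -> 1
-7     -> 1 -7
swap   -> -7 1
over   -> -7 1 -7
+      -> -7 -6
drop   -> -7
-42    -> -7 -42
-      -> 35
negate -> -35

-35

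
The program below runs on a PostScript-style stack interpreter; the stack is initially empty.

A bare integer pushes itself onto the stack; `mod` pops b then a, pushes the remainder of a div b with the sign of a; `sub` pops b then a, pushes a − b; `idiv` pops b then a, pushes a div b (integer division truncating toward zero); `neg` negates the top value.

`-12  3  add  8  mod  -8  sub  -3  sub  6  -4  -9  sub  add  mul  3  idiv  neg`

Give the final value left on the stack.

-36

-12   [-12]
3     [-12, 3]
add   [-9]
8     [-9, 8]
mod   [-1]
-8    [-1, -8]
sub   [7]
-3    [7, -3]
sub   [10]
6     [10, 6]
-4    [10, 6, -4]
-9    [10, 6, -4, -9]
sub   [10, 6, 5]
add   [10, 11]
mul   [110]
3     [110, 3]
idiv  [36]
neg   [-36]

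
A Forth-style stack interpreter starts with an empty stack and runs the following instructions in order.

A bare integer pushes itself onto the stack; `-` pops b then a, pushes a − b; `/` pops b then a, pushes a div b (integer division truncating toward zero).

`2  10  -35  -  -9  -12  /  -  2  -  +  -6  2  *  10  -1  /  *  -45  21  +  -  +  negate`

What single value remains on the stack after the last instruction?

2      : [2]
10     : [2, 10]
-35    : [2, 10, -35]
-      : [2, 45]
-9     : [2, 45, -9]
-12    : [2, 45, -9, -12]
/      : [2, 45, 0]
-      : [2, 45]
2      : [2, 45, 2]
-      : [2, 43]
+      : [45]
-6     : [45, -6]
2      : [45, -6, 2]
*      : [45, -12]
10     : [45, -12, 10]
-1     : [45, -12, 10, -1]
/      : [45, -12, -10]
*      : [45, 120]
-45    : [45, 120, -45]
21     : [45, 120, -45, 21]
+      : [45, 120, -24]
-      : [45, 144]
+      : [189]
negate : [-189]

-189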